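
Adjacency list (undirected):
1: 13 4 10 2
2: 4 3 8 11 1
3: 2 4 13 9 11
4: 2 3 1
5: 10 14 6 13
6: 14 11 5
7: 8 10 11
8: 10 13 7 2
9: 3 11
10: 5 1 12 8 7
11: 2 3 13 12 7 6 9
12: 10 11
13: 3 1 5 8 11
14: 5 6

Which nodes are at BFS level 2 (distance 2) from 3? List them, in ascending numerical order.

1, 5, 6, 7, 8, 12

Level 0: 3
Level 1: 2, 4, 9, 11, 13
Level 2: 1, 5, 6, 7, 8, 12
Level 3: 10, 14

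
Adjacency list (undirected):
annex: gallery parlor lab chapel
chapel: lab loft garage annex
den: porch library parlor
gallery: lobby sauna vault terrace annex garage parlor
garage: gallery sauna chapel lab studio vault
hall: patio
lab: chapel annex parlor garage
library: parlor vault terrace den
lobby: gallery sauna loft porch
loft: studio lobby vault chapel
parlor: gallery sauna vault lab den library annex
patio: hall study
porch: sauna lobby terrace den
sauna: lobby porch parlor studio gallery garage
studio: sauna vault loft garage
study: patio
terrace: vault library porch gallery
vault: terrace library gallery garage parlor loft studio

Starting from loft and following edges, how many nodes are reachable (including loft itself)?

BFS from loft visits: loft, studio, lobby, vault, chapel, sauna, garage, gallery, porch, terrace, library, parlor, lab, annex, den
Reachable nodes: 15 of 18 total.

15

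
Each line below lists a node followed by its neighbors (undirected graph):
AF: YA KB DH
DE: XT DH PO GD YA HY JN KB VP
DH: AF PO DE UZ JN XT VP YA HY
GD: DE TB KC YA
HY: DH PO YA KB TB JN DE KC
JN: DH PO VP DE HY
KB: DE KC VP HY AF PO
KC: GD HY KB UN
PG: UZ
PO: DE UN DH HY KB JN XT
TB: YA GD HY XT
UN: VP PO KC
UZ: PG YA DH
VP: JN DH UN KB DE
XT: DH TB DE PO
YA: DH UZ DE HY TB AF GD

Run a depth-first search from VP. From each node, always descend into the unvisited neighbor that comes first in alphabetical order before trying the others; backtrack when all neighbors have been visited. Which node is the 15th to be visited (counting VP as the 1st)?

UZ

Visit VP
VP → DE
DE → DH
DH → AF
AF → KB
KB → HY
HY → JN
JN → PO
PO → UN
UN → KC
KC → GD
GD → TB
TB → XT
TB → YA
YA → UZ
UZ → PG

Visit order: VP, DE, DH, AF, KB, HY, JN, PO, UN, KC, GD, TB, XT, YA, UZ, PG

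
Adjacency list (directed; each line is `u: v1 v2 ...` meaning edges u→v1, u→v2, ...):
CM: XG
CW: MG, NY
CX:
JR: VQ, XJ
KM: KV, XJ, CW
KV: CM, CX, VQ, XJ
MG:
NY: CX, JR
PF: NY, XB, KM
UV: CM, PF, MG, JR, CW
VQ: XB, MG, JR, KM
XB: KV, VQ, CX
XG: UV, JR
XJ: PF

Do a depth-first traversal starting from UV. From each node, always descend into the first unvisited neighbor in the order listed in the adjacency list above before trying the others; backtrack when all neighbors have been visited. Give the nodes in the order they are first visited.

UV, CM, XG, JR, VQ, XB, KV, CX, XJ, PF, NY, KM, CW, MG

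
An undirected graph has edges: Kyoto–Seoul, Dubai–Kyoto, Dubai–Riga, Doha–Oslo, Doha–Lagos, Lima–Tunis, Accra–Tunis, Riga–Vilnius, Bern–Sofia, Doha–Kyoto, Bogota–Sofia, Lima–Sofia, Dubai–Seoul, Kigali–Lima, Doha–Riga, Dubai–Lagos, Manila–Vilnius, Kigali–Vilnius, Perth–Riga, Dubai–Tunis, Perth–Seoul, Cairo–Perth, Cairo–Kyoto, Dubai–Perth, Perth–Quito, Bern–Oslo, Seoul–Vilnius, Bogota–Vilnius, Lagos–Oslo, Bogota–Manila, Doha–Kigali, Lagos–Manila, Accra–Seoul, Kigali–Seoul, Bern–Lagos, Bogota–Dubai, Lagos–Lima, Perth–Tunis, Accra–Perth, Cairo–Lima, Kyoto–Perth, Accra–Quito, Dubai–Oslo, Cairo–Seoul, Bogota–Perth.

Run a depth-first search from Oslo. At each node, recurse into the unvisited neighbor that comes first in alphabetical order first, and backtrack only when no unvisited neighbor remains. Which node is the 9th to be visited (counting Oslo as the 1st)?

Dubai

Visit Oslo
Oslo → Bern
Bern → Lagos
Lagos → Doha
Doha → Kigali
Kigali → Lima
Lima → Cairo
Cairo → Kyoto
Kyoto → Dubai
Dubai → Bogota
Bogota → Manila
Manila → Vilnius
Vilnius → Riga
Riga → Perth
Perth → Accra
Accra → Quito
Accra → Seoul
Accra → Tunis
Bogota → Sofia

Visit order: Oslo, Bern, Lagos, Doha, Kigali, Lima, Cairo, Kyoto, Dubai, Bogota, Manila, Vilnius, Riga, Perth, Accra, Quito, Seoul, Tunis, Sofia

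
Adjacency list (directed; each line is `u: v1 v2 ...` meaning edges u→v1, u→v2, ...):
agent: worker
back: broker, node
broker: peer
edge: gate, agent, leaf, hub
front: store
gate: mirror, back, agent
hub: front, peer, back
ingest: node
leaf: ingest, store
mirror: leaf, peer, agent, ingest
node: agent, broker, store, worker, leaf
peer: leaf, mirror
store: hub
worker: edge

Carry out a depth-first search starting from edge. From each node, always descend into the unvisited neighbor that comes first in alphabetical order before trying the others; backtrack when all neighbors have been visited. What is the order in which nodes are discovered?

edge -> agent -> worker -> gate -> back -> broker -> peer -> leaf -> ingest -> node -> store -> hub -> front -> mirror

Visit edge
edge → agent
agent → worker
edge → gate
gate → back
back → broker
broker → peer
peer → leaf
leaf → ingest
ingest → node
node → store
store → hub
hub → front
peer → mirror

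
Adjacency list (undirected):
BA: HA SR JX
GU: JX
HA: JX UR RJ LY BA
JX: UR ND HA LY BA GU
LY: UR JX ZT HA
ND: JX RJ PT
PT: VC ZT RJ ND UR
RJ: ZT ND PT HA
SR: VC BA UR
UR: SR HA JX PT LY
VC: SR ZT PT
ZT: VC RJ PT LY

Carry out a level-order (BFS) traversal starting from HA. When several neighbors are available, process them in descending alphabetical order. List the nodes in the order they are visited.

HA, UR, RJ, LY, JX, BA, SR, PT, ZT, ND, GU, VC

Visit HA; enqueue UR, RJ, LY, JX, BA → queue [UR, RJ, LY, JX, BA]
Visit UR; enqueue SR, PT → queue [RJ, LY, JX, BA, SR, PT]
Visit RJ; enqueue ZT, ND → queue [LY, JX, BA, SR, PT, ZT, ND]
Visit LY → queue [JX, BA, SR, PT, ZT, ND]
Visit JX; enqueue GU → queue [BA, SR, PT, ZT, ND, GU]
Visit BA → queue [SR, PT, ZT, ND, GU]
Visit SR; enqueue VC → queue [PT, ZT, ND, GU, VC]
Visit PT → queue [ZT, ND, GU, VC]
Visit ZT → queue [ND, GU, VC]
Visit ND → queue [GU, VC]
Visit GU → queue [VC]
Visit VC → queue []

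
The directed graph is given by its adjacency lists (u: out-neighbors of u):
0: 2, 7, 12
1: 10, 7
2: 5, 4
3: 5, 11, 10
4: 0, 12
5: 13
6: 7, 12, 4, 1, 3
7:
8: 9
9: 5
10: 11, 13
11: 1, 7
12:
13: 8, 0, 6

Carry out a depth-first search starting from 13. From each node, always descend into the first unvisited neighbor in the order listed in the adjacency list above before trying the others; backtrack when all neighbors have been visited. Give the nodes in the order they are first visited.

Visit 13
13 → 8
8 → 9
9 → 5
13 → 0
0 → 2
2 → 4
4 → 12
0 → 7
13 → 6
6 → 1
1 → 10
10 → 11
6 → 3

13, 8, 9, 5, 0, 2, 4, 12, 7, 6, 1, 10, 11, 3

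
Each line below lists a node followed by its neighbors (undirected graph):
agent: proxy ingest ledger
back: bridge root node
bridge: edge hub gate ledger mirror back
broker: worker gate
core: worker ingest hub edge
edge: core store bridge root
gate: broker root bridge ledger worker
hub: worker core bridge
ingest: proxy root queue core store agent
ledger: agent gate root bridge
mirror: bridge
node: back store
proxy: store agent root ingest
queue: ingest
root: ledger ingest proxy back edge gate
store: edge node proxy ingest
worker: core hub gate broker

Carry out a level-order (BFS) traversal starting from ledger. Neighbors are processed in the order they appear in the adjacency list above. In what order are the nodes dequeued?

ledger -> agent -> gate -> root -> bridge -> proxy -> ingest -> broker -> worker -> back -> edge -> hub -> mirror -> store -> queue -> core -> node

Visit ledger; enqueue agent, gate, root, bridge → queue [agent, gate, root, bridge]
Visit agent; enqueue proxy, ingest → queue [gate, root, bridge, proxy, ingest]
Visit gate; enqueue broker, worker → queue [root, bridge, proxy, ingest, broker, worker]
Visit root; enqueue back, edge → queue [bridge, proxy, ingest, broker, worker, back, edge]
Visit bridge; enqueue hub, mirror → queue [proxy, ingest, broker, worker, back, edge, hub, mirror]
Visit proxy; enqueue store → queue [ingest, broker, worker, back, edge, hub, mirror, store]
Visit ingest; enqueue queue, core → queue [broker, worker, back, edge, hub, mirror, store, queue, core]
Visit broker → queue [worker, back, edge, hub, mirror, store, queue, core]
Visit worker → queue [back, edge, hub, mirror, store, queue, core]
Visit back; enqueue node → queue [edge, hub, mirror, store, queue, core, node]
Visit edge → queue [hub, mirror, store, queue, core, node]
Visit hub → queue [mirror, store, queue, core, node]
Visit mirror → queue [store, queue, core, node]
Visit store → queue [queue, core, node]
Visit queue → queue [core, node]
Visit core → queue [node]
Visit node → queue []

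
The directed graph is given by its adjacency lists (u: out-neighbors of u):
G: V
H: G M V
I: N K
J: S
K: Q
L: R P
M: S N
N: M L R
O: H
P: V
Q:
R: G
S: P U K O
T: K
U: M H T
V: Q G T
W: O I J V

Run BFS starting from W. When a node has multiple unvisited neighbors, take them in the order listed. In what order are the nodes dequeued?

W → O → I → J → V → H → N → K → S → Q → G → T → M → L → R → P → U

Visit W; enqueue O, I, J, V → queue [O, I, J, V]
Visit O; enqueue H → queue [I, J, V, H]
Visit I; enqueue N, K → queue [J, V, H, N, K]
Visit J; enqueue S → queue [V, H, N, K, S]
Visit V; enqueue Q, G, T → queue [H, N, K, S, Q, G, T]
Visit H; enqueue M → queue [N, K, S, Q, G, T, M]
Visit N; enqueue L, R → queue [K, S, Q, G, T, M, L, R]
Visit K → queue [S, Q, G, T, M, L, R]
Visit S; enqueue P, U → queue [Q, G, T, M, L, R, P, U]
Visit Q → queue [G, T, M, L, R, P, U]
Visit G → queue [T, M, L, R, P, U]
Visit T → queue [M, L, R, P, U]
Visit M → queue [L, R, P, U]
Visit L → queue [R, P, U]
Visit R → queue [P, U]
Visit P → queue [U]
Visit U → queue []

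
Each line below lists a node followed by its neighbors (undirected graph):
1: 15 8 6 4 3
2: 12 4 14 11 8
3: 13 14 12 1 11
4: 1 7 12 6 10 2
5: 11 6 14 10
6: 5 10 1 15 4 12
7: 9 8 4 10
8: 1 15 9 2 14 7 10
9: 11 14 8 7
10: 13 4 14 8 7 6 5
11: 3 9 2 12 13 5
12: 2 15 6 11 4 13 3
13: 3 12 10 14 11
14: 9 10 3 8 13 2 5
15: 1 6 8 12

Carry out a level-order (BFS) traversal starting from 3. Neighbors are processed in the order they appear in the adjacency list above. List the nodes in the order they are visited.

3 → 13 → 14 → 12 → 1 → 11 → 10 → 9 → 8 → 2 → 5 → 15 → 6 → 4 → 7

Visit 3; enqueue 13, 14, 12, 1, 11 → queue [13, 14, 12, 1, 11]
Visit 13; enqueue 10 → queue [14, 12, 1, 11, 10]
Visit 14; enqueue 9, 8, 2, 5 → queue [12, 1, 11, 10, 9, 8, 2, 5]
Visit 12; enqueue 15, 6, 4 → queue [1, 11, 10, 9, 8, 2, 5, 15, 6, 4]
Visit 1 → queue [11, 10, 9, 8, 2, 5, 15, 6, 4]
Visit 11 → queue [10, 9, 8, 2, 5, 15, 6, 4]
Visit 10; enqueue 7 → queue [9, 8, 2, 5, 15, 6, 4, 7]
Visit 9 → queue [8, 2, 5, 15, 6, 4, 7]
Visit 8 → queue [2, 5, 15, 6, 4, 7]
Visit 2 → queue [5, 15, 6, 4, 7]
Visit 5 → queue [15, 6, 4, 7]
Visit 15 → queue [6, 4, 7]
Visit 6 → queue [4, 7]
Visit 4 → queue [7]
Visit 7 → queue []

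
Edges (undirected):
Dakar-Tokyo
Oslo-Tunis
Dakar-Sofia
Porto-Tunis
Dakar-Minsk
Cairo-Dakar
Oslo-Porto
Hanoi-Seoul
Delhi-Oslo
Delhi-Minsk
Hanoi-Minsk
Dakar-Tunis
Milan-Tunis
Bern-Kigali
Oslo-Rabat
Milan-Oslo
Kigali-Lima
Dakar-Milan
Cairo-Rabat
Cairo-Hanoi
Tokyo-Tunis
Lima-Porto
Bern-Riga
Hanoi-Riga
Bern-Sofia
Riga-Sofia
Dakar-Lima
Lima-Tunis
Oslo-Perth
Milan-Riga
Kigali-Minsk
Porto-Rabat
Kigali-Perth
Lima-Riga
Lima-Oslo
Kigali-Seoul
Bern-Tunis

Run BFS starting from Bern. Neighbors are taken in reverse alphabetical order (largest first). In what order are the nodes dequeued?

Visit Bern; enqueue Tunis, Sofia, Riga, Kigali → queue [Tunis, Sofia, Riga, Kigali]
Visit Tunis; enqueue Tokyo, Porto, Oslo, Milan, Lima, Dakar → queue [Sofia, Riga, Kigali, Tokyo, Porto, Oslo, Milan, Lima, Dakar]
Visit Sofia → queue [Riga, Kigali, Tokyo, Porto, Oslo, Milan, Lima, Dakar]
Visit Riga; enqueue Hanoi → queue [Kigali, Tokyo, Porto, Oslo, Milan, Lima, Dakar, Hanoi]
Visit Kigali; enqueue Seoul, Perth, Minsk → queue [Tokyo, Porto, Oslo, Milan, Lima, Dakar, Hanoi, Seoul, Perth, Minsk]
Visit Tokyo → queue [Porto, Oslo, Milan, Lima, Dakar, Hanoi, Seoul, Perth, Minsk]
Visit Porto; enqueue Rabat → queue [Oslo, Milan, Lima, Dakar, Hanoi, Seoul, Perth, Minsk, Rabat]
Visit Oslo; enqueue Delhi → queue [Milan, Lima, Dakar, Hanoi, Seoul, Perth, Minsk, Rabat, Delhi]
Visit Milan → queue [Lima, Dakar, Hanoi, Seoul, Perth, Minsk, Rabat, Delhi]
Visit Lima → queue [Dakar, Hanoi, Seoul, Perth, Minsk, Rabat, Delhi]
Visit Dakar; enqueue Cairo → queue [Hanoi, Seoul, Perth, Minsk, Rabat, Delhi, Cairo]
Visit Hanoi → queue [Seoul, Perth, Minsk, Rabat, Delhi, Cairo]
Visit Seoul → queue [Perth, Minsk, Rabat, Delhi, Cairo]
Visit Perth → queue [Minsk, Rabat, Delhi, Cairo]
Visit Minsk → queue [Rabat, Delhi, Cairo]
Visit Rabat → queue [Delhi, Cairo]
Visit Delhi → queue [Cairo]
Visit Cairo → queue []

Bern -> Tunis -> Sofia -> Riga -> Kigali -> Tokyo -> Porto -> Oslo -> Milan -> Lima -> Dakar -> Hanoi -> Seoul -> Perth -> Minsk -> Rabat -> Delhi -> Cairo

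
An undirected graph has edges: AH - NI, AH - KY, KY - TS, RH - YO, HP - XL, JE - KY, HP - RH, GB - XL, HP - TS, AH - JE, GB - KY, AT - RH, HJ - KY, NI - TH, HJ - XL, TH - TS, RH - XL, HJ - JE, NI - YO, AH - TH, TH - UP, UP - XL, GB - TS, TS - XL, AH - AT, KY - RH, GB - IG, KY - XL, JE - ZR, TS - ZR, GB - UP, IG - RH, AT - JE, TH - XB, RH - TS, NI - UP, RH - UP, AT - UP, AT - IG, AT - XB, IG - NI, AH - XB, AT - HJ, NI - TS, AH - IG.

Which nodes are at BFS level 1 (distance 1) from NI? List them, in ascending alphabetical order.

Level 0: NI
Level 1: AH, IG, TH, TS, UP, YO
Level 2: AT, GB, HP, JE, KY, RH, XB, XL, ZR
Level 3: HJ

AH, IG, TH, TS, UP, YO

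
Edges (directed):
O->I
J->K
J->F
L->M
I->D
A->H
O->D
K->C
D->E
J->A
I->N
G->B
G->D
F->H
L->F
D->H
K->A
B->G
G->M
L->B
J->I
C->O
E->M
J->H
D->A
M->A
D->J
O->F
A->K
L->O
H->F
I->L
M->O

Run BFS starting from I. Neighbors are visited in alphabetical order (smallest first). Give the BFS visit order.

I, D, L, N, A, E, H, J, B, F, M, O, K, G, C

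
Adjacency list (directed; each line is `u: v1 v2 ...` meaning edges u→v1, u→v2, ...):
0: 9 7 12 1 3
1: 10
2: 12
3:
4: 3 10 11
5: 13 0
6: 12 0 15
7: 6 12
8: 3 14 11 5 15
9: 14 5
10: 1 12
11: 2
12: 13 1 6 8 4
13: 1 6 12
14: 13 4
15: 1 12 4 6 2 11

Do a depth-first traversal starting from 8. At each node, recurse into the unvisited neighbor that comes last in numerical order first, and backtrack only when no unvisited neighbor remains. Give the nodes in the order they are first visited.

Visit 8
8 → 15
15 → 12
12 → 13
13 → 6
6 → 0
0 → 9
9 → 14
14 → 4
4 → 11
11 → 2
4 → 10
10 → 1
4 → 3
9 → 5
0 → 7

8 -> 15 -> 12 -> 13 -> 6 -> 0 -> 9 -> 14 -> 4 -> 11 -> 2 -> 10 -> 1 -> 3 -> 5 -> 7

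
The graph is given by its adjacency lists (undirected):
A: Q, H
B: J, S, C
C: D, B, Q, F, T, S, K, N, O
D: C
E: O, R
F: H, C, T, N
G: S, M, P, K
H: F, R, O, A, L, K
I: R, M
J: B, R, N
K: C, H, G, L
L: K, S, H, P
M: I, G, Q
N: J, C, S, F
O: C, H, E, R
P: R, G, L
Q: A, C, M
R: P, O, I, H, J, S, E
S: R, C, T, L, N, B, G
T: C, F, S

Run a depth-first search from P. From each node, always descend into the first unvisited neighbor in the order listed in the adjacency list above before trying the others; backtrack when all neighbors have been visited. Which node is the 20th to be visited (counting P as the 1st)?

E

Visit P
P → R
R → O
O → C
C → D
C → B
B → J
J → N
N → S
S → T
T → F
F → H
H → A
A → Q
Q → M
M → I
M → G
G → K
K → L
O → E

Visit order: P, R, O, C, D, B, J, N, S, T, F, H, A, Q, M, I, G, K, L, E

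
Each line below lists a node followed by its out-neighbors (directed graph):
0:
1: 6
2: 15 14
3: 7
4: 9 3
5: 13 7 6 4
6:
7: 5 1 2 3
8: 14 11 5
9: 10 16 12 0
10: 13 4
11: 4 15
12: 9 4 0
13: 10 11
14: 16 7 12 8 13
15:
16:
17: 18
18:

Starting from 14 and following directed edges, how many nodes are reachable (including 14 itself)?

BFS from 14 visits: 14, 16, 13, 12, 8, 7, 11, 10, 9, 4, 0, 5, 3, 2, 1, 15, 6
Reachable nodes: 17 of 19 total.

17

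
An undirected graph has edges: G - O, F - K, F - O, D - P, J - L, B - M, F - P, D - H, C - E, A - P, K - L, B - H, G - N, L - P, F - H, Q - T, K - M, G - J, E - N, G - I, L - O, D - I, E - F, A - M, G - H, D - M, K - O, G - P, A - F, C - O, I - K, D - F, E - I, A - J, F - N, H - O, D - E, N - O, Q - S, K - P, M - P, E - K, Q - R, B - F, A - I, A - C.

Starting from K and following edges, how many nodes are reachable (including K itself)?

BFS from K visits: K, P, O, M, L, I, F, E, G, D, A, N, H, C, B, J
Reachable nodes: 16 of 20 total.

16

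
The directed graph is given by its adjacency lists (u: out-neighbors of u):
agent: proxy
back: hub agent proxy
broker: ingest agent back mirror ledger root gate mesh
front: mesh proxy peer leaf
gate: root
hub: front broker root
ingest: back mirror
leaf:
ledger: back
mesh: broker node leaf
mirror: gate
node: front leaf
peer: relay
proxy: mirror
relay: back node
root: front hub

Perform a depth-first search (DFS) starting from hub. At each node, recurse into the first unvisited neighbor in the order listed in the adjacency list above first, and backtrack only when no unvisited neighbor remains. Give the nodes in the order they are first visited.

Visit hub
hub → front
front → mesh
mesh → broker
broker → ingest
ingest → back
back → agent
agent → proxy
proxy → mirror
mirror → gate
gate → root
broker → ledger
mesh → node
node → leaf
front → peer
peer → relay

hub, front, mesh, broker, ingest, back, agent, proxy, mirror, gate, root, ledger, node, leaf, peer, relay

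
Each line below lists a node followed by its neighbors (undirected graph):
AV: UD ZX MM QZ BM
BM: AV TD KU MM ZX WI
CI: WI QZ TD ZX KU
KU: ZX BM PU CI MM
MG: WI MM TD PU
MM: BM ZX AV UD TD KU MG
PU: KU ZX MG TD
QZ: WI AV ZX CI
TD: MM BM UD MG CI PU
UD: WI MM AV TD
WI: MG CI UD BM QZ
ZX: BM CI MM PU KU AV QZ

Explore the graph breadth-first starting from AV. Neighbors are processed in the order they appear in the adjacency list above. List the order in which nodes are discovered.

AV -> UD -> ZX -> MM -> QZ -> BM -> WI -> TD -> CI -> PU -> KU -> MG

Visit AV; enqueue UD, ZX, MM, QZ, BM → queue [UD, ZX, MM, QZ, BM]
Visit UD; enqueue WI, TD → queue [ZX, MM, QZ, BM, WI, TD]
Visit ZX; enqueue CI, PU, KU → queue [MM, QZ, BM, WI, TD, CI, PU, KU]
Visit MM; enqueue MG → queue [QZ, BM, WI, TD, CI, PU, KU, MG]
Visit QZ → queue [BM, WI, TD, CI, PU, KU, MG]
Visit BM → queue [WI, TD, CI, PU, KU, MG]
Visit WI → queue [TD, CI, PU, KU, MG]
Visit TD → queue [CI, PU, KU, MG]
Visit CI → queue [PU, KU, MG]
Visit PU → queue [KU, MG]
Visit KU → queue [MG]
Visit MG → queue []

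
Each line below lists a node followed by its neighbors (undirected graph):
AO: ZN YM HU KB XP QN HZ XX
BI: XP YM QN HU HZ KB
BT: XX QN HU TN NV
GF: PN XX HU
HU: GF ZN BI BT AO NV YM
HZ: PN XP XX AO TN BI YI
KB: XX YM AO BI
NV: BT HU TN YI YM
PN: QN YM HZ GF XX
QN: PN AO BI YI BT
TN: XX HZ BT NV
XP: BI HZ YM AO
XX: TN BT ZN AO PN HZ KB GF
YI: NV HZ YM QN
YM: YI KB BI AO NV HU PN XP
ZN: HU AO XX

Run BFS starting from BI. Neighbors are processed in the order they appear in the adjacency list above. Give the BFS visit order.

BI → XP → YM → QN → HU → HZ → KB → AO → YI → NV → PN → BT → GF → ZN → XX → TN

Visit BI; enqueue XP, YM, QN, HU, HZ, KB → queue [XP, YM, QN, HU, HZ, KB]
Visit XP; enqueue AO → queue [YM, QN, HU, HZ, KB, AO]
Visit YM; enqueue YI, NV, PN → queue [QN, HU, HZ, KB, AO, YI, NV, PN]
Visit QN; enqueue BT → queue [HU, HZ, KB, AO, YI, NV, PN, BT]
Visit HU; enqueue GF, ZN → queue [HZ, KB, AO, YI, NV, PN, BT, GF, ZN]
Visit HZ; enqueue XX, TN → queue [KB, AO, YI, NV, PN, BT, GF, ZN, XX, TN]
Visit KB → queue [AO, YI, NV, PN, BT, GF, ZN, XX, TN]
Visit AO → queue [YI, NV, PN, BT, GF, ZN, XX, TN]
Visit YI → queue [NV, PN, BT, GF, ZN, XX, TN]
Visit NV → queue [PN, BT, GF, ZN, XX, TN]
Visit PN → queue [BT, GF, ZN, XX, TN]
Visit BT → queue [GF, ZN, XX, TN]
Visit GF → queue [ZN, XX, TN]
Visit ZN → queue [XX, TN]
Visit XX → queue [TN]
Visit TN → queue []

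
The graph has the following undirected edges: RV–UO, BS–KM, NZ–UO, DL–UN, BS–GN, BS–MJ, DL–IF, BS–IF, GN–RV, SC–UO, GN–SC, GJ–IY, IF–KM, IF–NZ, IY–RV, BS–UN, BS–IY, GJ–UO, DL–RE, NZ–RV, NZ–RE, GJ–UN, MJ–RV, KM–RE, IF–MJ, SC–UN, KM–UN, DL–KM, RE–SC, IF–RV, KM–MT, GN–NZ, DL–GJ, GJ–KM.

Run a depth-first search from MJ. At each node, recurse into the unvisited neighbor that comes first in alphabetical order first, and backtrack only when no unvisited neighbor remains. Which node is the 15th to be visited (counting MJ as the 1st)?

UN

Visit MJ
MJ → BS
BS → GN
GN → NZ
NZ → IF
IF → DL
DL → GJ
GJ → IY
IY → RV
RV → UO
UO → SC
SC → RE
RE → KM
KM → MT
KM → UN

Visit order: MJ, BS, GN, NZ, IF, DL, GJ, IY, RV, UO, SC, RE, KM, MT, UN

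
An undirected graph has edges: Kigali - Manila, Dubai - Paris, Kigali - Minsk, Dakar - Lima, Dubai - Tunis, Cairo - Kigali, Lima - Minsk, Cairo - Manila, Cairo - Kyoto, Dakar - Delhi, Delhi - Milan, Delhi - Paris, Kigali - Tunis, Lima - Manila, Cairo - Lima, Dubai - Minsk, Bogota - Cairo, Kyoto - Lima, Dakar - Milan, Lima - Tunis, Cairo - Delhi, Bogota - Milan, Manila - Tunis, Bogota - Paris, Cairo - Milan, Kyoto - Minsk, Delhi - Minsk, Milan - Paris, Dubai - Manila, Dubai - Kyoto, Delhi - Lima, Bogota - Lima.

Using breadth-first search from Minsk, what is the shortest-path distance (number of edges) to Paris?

2

Level 0: Minsk
Level 1: Delhi, Dubai, Kigali, Kyoto, Lima
Level 2: Bogota, Cairo, Dakar, Manila, Milan, Paris, Tunis
Paris first appears at level 2.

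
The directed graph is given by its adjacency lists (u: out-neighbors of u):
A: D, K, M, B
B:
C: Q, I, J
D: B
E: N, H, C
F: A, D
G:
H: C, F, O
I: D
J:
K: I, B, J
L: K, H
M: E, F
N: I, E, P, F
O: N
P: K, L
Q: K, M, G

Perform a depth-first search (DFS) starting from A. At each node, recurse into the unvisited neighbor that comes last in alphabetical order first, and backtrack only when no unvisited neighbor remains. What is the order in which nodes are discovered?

A -> M -> F -> D -> B -> E -> N -> P -> L -> K -> J -> I -> H -> O -> C -> Q -> G

Visit A
A → M
M → F
F → D
D → B
M → E
E → N
N → P
P → L
L → K
K → J
K → I
L → H
H → O
H → C
C → Q
Q → G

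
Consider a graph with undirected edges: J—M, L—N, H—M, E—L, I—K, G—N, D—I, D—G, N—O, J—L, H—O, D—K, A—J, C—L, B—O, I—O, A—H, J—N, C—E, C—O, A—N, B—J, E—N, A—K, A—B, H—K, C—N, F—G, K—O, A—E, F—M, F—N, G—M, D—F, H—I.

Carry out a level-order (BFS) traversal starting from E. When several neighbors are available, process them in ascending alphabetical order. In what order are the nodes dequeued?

E, A, C, L, N, B, H, J, K, O, F, G, I, M, D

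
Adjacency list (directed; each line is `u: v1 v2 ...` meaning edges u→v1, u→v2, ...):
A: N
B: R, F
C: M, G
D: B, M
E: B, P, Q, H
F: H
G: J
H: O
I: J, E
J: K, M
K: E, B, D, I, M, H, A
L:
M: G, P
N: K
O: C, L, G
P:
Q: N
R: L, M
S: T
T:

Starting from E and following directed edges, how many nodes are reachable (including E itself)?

18

BFS from E visits: E, Q, P, H, B, N, O, R, F, K, L, G, C, M, I, D, A, J
Reachable nodes: 18 of 20 total.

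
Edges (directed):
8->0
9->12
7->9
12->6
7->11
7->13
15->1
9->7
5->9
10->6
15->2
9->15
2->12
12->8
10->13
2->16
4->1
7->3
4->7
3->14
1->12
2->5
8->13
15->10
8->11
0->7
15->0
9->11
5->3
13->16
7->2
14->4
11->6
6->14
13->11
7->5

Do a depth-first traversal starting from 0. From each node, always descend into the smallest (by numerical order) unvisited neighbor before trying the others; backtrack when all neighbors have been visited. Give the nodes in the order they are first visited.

Visit 0
0 → 7
7 → 2
2 → 5
5 → 3
3 → 14
14 → 4
4 → 1
1 → 12
12 → 6
12 → 8
8 → 11
8 → 13
13 → 16
5 → 9
9 → 15
15 → 10

0 → 7 → 2 → 5 → 3 → 14 → 4 → 1 → 12 → 6 → 8 → 11 → 13 → 16 → 9 → 15 → 10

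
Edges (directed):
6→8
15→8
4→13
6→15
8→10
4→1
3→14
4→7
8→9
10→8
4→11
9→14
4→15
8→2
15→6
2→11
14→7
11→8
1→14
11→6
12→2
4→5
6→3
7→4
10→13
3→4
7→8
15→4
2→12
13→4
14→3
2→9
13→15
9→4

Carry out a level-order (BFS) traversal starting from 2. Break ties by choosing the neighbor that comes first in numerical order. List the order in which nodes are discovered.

Visit 2; enqueue 9, 11, 12 → queue [9, 11, 12]
Visit 9; enqueue 4, 14 → queue [11, 12, 4, 14]
Visit 11; enqueue 6, 8 → queue [12, 4, 14, 6, 8]
Visit 12 → queue [4, 14, 6, 8]
Visit 4; enqueue 1, 5, 7, 13, 15 → queue [14, 6, 8, 1, 5, 7, 13, 15]
Visit 14; enqueue 3 → queue [6, 8, 1, 5, 7, 13, 15, 3]
Visit 6 → queue [8, 1, 5, 7, 13, 15, 3]
Visit 8; enqueue 10 → queue [1, 5, 7, 13, 15, 3, 10]
Visit 1 → queue [5, 7, 13, 15, 3, 10]
Visit 5 → queue [7, 13, 15, 3, 10]
Visit 7 → queue [13, 15, 3, 10]
Visit 13 → queue [15, 3, 10]
Visit 15 → queue [3, 10]
Visit 3 → queue [10]
Visit 10 → queue []

2 → 9 → 11 → 12 → 4 → 14 → 6 → 8 → 1 → 5 → 7 → 13 → 15 → 3 → 10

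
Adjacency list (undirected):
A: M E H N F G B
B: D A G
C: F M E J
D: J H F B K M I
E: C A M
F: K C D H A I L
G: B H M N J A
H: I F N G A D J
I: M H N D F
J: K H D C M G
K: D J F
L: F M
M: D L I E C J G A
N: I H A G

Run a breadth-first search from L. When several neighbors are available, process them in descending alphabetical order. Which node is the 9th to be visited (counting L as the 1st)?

C

Visit L; enqueue M, F → queue [M, F]
Visit M; enqueue J, I, G, E, D, C, A → queue [F, J, I, G, E, D, C, A]
Visit F; enqueue K, H → queue [J, I, G, E, D, C, A, K, H]
Visit J → queue [I, G, E, D, C, A, K, H]
Visit I; enqueue N → queue [G, E, D, C, A, K, H, N]
Visit G; enqueue B → queue [E, D, C, A, K, H, N, B]
Visit E → queue [D, C, A, K, H, N, B]
Visit D → queue [C, A, K, H, N, B]
Visit C → queue [A, K, H, N, B]
Visit A → queue [K, H, N, B]
Visit K → queue [H, N, B]
Visit H → queue [N, B]
Visit N → queue [B]
Visit B → queue []

Visit order: L, M, F, J, I, G, E, D, C, A, K, H, N, B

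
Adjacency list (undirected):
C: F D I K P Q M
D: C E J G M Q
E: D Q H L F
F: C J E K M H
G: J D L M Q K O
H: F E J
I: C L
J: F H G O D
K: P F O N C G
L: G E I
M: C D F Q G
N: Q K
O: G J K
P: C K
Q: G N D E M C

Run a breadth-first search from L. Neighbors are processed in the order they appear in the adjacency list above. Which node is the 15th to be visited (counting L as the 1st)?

P

Visit L; enqueue G, E, I → queue [G, E, I]
Visit G; enqueue J, D, M, Q, K, O → queue [E, I, J, D, M, Q, K, O]
Visit E; enqueue H, F → queue [I, J, D, M, Q, K, O, H, F]
Visit I; enqueue C → queue [J, D, M, Q, K, O, H, F, C]
Visit J → queue [D, M, Q, K, O, H, F, C]
Visit D → queue [M, Q, K, O, H, F, C]
Visit M → queue [Q, K, O, H, F, C]
Visit Q; enqueue N → queue [K, O, H, F, C, N]
Visit K; enqueue P → queue [O, H, F, C, N, P]
Visit O → queue [H, F, C, N, P]
Visit H → queue [F, C, N, P]
Visit F → queue [C, N, P]
Visit C → queue [N, P]
Visit N → queue [P]
Visit P → queue []

Visit order: L, G, E, I, J, D, M, Q, K, O, H, F, C, N, P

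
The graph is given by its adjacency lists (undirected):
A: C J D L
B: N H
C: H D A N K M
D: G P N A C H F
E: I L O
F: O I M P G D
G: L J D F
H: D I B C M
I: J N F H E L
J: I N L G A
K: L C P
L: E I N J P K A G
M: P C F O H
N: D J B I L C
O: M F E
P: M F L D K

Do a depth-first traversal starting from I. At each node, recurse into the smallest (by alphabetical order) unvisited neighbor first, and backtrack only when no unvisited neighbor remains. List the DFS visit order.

I, E, L, A, C, D, F, G, J, N, B, H, M, O, P, K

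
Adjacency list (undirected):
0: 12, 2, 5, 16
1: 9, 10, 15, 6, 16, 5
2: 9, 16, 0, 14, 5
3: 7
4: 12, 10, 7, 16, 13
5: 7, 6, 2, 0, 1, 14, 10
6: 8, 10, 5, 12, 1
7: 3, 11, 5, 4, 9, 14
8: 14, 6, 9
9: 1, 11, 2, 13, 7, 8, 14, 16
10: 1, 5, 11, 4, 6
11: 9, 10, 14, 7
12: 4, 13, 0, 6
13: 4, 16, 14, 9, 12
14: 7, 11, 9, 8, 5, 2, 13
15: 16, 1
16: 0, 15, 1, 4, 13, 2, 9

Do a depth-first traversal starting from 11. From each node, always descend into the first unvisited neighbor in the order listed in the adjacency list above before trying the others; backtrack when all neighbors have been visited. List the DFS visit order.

Visit 11
11 → 9
9 → 1
1 → 10
10 → 5
5 → 7
7 → 3
7 → 4
4 → 12
12 → 13
13 → 16
16 → 0
0 → 2
2 → 14
14 → 8
8 → 6
16 → 15

11 9 1 10 5 7 3 4 12 13 16 0 2 14 8 6 15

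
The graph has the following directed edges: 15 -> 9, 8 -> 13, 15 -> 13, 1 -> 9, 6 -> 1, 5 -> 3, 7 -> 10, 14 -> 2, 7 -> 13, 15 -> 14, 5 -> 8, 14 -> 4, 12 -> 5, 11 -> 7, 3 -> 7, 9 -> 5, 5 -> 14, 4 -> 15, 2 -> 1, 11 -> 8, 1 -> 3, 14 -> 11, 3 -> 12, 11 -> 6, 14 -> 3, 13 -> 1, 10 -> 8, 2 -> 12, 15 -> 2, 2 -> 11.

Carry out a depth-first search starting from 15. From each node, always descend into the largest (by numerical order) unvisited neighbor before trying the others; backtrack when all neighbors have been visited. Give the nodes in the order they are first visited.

Visit 15
15 → 14
14 → 11
11 → 8
8 → 13
13 → 1
1 → 9
9 → 5
5 → 3
3 → 12
3 → 7
7 → 10
11 → 6
14 → 4
14 → 2

15, 14, 11, 8, 13, 1, 9, 5, 3, 12, 7, 10, 6, 4, 2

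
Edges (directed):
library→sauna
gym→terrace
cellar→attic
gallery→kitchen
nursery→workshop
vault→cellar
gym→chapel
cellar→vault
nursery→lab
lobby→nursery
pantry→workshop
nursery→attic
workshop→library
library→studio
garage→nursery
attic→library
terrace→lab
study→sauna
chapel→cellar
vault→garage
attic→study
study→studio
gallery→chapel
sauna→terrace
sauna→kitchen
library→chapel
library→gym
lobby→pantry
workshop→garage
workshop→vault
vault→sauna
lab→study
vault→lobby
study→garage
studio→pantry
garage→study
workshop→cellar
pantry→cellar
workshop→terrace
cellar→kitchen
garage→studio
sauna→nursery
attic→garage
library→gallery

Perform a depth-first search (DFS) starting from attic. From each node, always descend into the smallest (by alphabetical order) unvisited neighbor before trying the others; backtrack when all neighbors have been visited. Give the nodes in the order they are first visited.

Visit attic
attic → garage
garage → nursery
nursery → lab
lab → study
study → sauna
sauna → kitchen
sauna → terrace
study → studio
studio → pantry
pantry → cellar
cellar → vault
vault → lobby
pantry → workshop
workshop → library
library → chapel
library → gallery
library → gym

attic → garage → nursery → lab → study → sauna → kitchen → terrace → studio → pantry → cellar → vault → lobby → workshop → library → chapel → gallery → gym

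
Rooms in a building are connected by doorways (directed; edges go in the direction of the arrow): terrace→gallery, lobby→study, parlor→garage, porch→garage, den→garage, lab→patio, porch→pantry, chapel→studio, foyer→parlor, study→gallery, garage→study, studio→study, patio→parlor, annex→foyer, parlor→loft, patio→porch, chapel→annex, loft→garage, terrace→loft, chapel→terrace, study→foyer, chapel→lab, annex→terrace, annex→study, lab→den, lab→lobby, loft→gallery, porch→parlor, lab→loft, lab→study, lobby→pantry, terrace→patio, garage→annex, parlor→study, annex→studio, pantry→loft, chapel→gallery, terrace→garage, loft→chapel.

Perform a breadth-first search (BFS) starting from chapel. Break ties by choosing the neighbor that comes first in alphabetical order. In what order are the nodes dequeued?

chapel, annex, gallery, lab, studio, terrace, foyer, study, den, lobby, loft, patio, garage, parlor, pantry, porch

Visit chapel; enqueue annex, gallery, lab, studio, terrace → queue [annex, gallery, lab, studio, terrace]
Visit annex; enqueue foyer, study → queue [gallery, lab, studio, terrace, foyer, study]
Visit gallery → queue [lab, studio, terrace, foyer, study]
Visit lab; enqueue den, lobby, loft, patio → queue [studio, terrace, foyer, study, den, lobby, loft, patio]
Visit studio → queue [terrace, foyer, study, den, lobby, loft, patio]
Visit terrace; enqueue garage → queue [foyer, study, den, lobby, loft, patio, garage]
Visit foyer; enqueue parlor → queue [study, den, lobby, loft, patio, garage, parlor]
Visit study → queue [den, lobby, loft, patio, garage, parlor]
Visit den → queue [lobby, loft, patio, garage, parlor]
Visit lobby; enqueue pantry → queue [loft, patio, garage, parlor, pantry]
Visit loft → queue [patio, garage, parlor, pantry]
Visit patio; enqueue porch → queue [garage, parlor, pantry, porch]
Visit garage → queue [parlor, pantry, porch]
Visit parlor → queue [pantry, porch]
Visit pantry → queue [porch]
Visit porch → queue []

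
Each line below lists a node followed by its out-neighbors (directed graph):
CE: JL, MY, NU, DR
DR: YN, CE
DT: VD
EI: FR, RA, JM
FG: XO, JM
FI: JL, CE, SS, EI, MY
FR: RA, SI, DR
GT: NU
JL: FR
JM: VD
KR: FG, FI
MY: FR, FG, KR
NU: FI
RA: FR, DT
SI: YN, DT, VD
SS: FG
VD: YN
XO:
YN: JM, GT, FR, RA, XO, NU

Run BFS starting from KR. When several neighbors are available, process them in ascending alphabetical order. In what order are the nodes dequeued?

KR, FG, FI, JM, XO, CE, EI, JL, MY, SS, VD, DR, NU, FR, RA, YN, SI, DT, GT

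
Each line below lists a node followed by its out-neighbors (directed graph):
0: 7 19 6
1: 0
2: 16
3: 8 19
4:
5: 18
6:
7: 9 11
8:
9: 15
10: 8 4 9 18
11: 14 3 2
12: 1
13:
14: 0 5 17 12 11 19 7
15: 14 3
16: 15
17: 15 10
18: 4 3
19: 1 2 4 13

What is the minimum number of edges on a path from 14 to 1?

2

Level 0: 14
Level 1: 0, 5, 7, 11, 12, 17, 19
Level 2: 1, 2, 3, 4, 6, 9, 10, 13, 15, 18
Level 3: 8, 16
1 first appears at level 2.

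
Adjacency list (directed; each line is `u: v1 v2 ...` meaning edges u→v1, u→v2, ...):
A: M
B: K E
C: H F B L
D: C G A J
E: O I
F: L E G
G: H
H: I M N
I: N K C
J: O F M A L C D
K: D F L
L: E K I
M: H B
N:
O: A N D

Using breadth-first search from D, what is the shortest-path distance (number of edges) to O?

2

Level 0: D
Level 1: A, C, G, J
Level 2: B, F, H, L, M, O
Level 3: E, I, K, N
O first appears at level 2.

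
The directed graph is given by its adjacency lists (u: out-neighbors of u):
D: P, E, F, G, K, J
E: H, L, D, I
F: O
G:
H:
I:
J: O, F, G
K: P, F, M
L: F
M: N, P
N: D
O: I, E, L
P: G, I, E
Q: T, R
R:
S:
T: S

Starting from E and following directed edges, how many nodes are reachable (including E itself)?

BFS from E visits: E, D, H, I, L, F, G, J, K, P, O, M, N
Reachable nodes: 13 of 17 total.

13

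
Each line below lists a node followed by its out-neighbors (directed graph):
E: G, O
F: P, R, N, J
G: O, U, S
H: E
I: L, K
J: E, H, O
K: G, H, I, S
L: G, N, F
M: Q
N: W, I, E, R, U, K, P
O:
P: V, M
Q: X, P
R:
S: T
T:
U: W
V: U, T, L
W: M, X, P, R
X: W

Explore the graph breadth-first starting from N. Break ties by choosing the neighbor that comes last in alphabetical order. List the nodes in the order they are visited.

N → W → U → R → P → K → I → E → X → M → V → S → H → G → L → O → Q → T → F → J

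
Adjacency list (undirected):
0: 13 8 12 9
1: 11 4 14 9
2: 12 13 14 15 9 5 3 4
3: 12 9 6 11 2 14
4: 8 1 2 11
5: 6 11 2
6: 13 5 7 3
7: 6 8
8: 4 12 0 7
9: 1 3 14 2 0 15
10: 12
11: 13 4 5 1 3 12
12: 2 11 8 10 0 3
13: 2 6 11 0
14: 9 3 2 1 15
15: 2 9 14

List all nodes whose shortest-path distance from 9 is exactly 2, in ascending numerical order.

Level 0: 9
Level 1: 0, 1, 2, 3, 14, 15
Level 2: 4, 5, 6, 8, 11, 12, 13
Level 3: 7, 10

4, 5, 6, 8, 11, 12, 13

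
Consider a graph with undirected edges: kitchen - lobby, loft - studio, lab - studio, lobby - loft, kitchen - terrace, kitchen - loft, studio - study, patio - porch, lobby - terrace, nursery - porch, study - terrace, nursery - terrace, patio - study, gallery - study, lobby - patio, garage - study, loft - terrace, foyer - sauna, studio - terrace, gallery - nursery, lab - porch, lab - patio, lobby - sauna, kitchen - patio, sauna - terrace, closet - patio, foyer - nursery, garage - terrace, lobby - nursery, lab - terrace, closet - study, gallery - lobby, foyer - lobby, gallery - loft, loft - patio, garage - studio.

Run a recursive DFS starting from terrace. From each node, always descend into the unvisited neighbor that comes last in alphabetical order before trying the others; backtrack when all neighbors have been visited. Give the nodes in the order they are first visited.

terrace -> study -> studio -> loft -> patio -> porch -> nursery -> lobby -> sauna -> foyer -> kitchen -> gallery -> lab -> closet -> garage

Visit terrace
terrace → study
study → studio
studio → loft
loft → patio
patio → porch
porch → nursery
nursery → lobby
lobby → sauna
sauna → foyer
lobby → kitchen
lobby → gallery
porch → lab
patio → closet
studio → garage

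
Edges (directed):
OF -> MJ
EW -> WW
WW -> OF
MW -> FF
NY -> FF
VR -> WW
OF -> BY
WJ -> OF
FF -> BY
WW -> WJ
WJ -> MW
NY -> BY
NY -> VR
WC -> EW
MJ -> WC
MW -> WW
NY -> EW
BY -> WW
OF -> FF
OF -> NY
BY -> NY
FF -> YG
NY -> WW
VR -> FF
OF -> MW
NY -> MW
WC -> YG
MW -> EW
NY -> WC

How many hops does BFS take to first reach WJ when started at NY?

Level 0: NY
Level 1: BY, EW, FF, MW, VR, WC, WW
Level 2: OF, WJ, YG
Level 3: MJ
WJ first appears at level 2.

2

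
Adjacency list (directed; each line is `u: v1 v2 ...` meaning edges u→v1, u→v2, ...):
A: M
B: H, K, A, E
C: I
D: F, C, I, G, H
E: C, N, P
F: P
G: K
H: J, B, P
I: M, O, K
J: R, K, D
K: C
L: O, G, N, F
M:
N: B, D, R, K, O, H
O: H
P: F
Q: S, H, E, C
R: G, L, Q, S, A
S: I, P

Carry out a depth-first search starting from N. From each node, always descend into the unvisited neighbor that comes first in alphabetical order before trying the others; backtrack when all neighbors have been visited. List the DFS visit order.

Visit N
N → B
B → A
A → M
B → E
E → C
C → I
I → K
I → O
O → H
H → J
J → D
D → F
F → P
D → G
J → R
R → L
R → Q
Q → S

N -> B -> A -> M -> E -> C -> I -> K -> O -> H -> J -> D -> F -> P -> G -> R -> L -> Q -> S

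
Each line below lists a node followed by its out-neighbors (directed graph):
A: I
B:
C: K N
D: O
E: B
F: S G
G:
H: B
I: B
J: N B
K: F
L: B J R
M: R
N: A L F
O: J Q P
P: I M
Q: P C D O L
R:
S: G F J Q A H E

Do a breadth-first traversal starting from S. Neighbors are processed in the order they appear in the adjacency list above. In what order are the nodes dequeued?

Visit S; enqueue G, F, J, Q, A, H, E → queue [G, F, J, Q, A, H, E]
Visit G → queue [F, J, Q, A, H, E]
Visit F → queue [J, Q, A, H, E]
Visit J; enqueue N, B → queue [Q, A, H, E, N, B]
Visit Q; enqueue P, C, D, O, L → queue [A, H, E, N, B, P, C, D, O, L]
Visit A; enqueue I → queue [H, E, N, B, P, C, D, O, L, I]
Visit H → queue [E, N, B, P, C, D, O, L, I]
Visit E → queue [N, B, P, C, D, O, L, I]
Visit N → queue [B, P, C, D, O, L, I]
Visit B → queue [P, C, D, O, L, I]
Visit P; enqueue M → queue [C, D, O, L, I, M]
Visit C; enqueue K → queue [D, O, L, I, M, K]
Visit D → queue [O, L, I, M, K]
Visit O → queue [L, I, M, K]
Visit L; enqueue R → queue [I, M, K, R]
Visit I → queue [M, K, R]
Visit M → queue [K, R]
Visit K → queue [R]
Visit R → queue []

S -> G -> F -> J -> Q -> A -> H -> E -> N -> B -> P -> C -> D -> O -> L -> I -> M -> K -> R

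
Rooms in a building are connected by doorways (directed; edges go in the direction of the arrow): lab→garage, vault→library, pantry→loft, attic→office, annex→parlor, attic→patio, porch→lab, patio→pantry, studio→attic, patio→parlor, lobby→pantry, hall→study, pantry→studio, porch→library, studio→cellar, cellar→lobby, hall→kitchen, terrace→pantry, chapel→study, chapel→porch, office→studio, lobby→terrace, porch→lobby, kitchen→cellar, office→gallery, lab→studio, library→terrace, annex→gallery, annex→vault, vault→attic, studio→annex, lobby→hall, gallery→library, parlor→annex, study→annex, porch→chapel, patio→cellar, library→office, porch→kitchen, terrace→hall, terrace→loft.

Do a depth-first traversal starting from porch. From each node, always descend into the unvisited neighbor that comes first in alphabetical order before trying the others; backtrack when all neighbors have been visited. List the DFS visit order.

porch, chapel, study, annex, gallery, library, office, studio, attic, patio, cellar, lobby, hall, kitchen, pantry, loft, terrace, parlor, vault, lab, garage

Visit porch
porch → chapel
chapel → study
study → annex
annex → gallery
gallery → library
library → office
office → studio
studio → attic
attic → patio
patio → cellar
cellar → lobby
lobby → hall
hall → kitchen
lobby → pantry
pantry → loft
lobby → terrace
patio → parlor
annex → vault
porch → lab
lab → garage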